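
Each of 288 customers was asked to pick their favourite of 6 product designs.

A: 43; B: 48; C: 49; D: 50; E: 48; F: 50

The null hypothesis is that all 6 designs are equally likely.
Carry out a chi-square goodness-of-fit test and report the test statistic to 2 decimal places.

Expected count for each of the 6 categories: 288/6 = 48.
cat         O        E   (O−E)²/E
A          43       48      0.521
B          48       48      0.000
C          49       48      0.021
D          50       48      0.083
E          48       48      0.000
F          50       48      0.083
Sum = 0.71

0.71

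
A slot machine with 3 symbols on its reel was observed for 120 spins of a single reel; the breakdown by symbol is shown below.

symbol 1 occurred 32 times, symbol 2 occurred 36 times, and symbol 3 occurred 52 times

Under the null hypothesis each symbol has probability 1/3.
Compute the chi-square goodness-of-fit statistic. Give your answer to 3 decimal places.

5.600

Under H₀ each category has probability 1/3, so each expected count is 120/3 = 40.
symbol 1: (32 − 40)²/40 = 64/40 = 1.6000
symbol 2: (36 − 40)²/40 = 16/40 = 0.4000
symbol 3: (52 − 40)²/40 = 144/40 = 3.6000
Sum = 5.600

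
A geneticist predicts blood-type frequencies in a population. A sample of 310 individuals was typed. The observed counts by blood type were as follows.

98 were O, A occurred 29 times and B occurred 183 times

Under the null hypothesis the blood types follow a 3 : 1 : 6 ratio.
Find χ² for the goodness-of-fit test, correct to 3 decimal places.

0.446

Ratio total = 10. Expected counts: 310×3/10 = 93, 310×1/10 = 31, 310×6/10 = 186.
O: (98 − 93)²/93 = 25/93 = 0.2688
A: (29 − 31)²/31 = 4/31 = 0.1290
B: (183 − 186)²/186 = 9/186 = 0.0484
Sum = 0.446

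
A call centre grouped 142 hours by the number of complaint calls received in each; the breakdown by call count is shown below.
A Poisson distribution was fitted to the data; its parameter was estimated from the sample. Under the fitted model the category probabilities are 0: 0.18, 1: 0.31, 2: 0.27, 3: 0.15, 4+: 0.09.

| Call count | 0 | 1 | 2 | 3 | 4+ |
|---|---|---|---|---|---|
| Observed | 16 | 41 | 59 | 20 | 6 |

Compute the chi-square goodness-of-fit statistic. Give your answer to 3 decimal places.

18.592

Expected counts E_i = n·p_i: 142×0.18 = 25.56, 142×0.31 = 44.02, 142×0.27 = 38.34, 142×0.15 = 21.3, 142×0.09 = 12.78.
χ² = (16−25.56)²/25.56 + (41−44.02)²/44.02 + (59−38.34)²/38.34 + (20−21.3)²/21.3 + (6−12.78)²/12.78
   = 3.5756 + 0.2072 + 11.1329 + 0.0793 + 3.5969
Sum = 18.592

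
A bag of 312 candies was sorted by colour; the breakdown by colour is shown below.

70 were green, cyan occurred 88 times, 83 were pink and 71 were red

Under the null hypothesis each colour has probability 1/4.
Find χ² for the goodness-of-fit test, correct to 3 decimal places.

3.051

Under H₀ each category has probability 1/4, so each expected count is 312/4 = 78.
green: (70 − 78)²/78 = 64/78 = 0.8205
cyan: (88 − 78)²/78 = 100/78 = 1.2821
pink: (83 − 78)²/78 = 25/78 = 0.3205
red: (71 − 78)²/78 = 49/78 = 0.6282
Sum = 3.051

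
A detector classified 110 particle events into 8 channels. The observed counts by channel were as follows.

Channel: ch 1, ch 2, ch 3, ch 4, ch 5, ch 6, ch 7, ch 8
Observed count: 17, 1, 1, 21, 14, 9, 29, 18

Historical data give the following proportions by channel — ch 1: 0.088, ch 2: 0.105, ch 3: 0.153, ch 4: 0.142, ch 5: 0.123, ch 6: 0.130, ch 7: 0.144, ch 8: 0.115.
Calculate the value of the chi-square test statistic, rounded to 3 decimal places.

47.091

Expected counts E_i = n·p_i: 110×0.088 = 9.68, 110×0.105 = 11.55, 110×0.153 = 16.83, 110×0.142 = 15.62, 110×0.123 = 13.53, 110×0.130 = 14.3, 110×0.144 = 15.84, 110×0.115 = 12.65.
ch 1: (17 − 9.68)²/9.68 = 53.5824/9.68 = 5.5354
ch 2: (1 − 11.55)²/11.55 = 111.3025/11.55 = 9.6366
ch 3: (1 − 16.83)²/16.83 = 250.5889/16.83 = 14.8894
ch 4: (21 − 15.62)²/15.62 = 28.9444/15.62 = 1.8530
ch 5: (14 − 13.53)²/13.53 = 0.2209/13.53 = 0.0163
ch 6: (9 − 14.3)²/14.3 = 28.09/14.3 = 1.9643
ch 7: (29 − 15.84)²/15.84 = 173.1856/15.84 = 10.9334
ch 8: (18 − 12.65)²/12.65 = 28.6225/12.65 = 2.2626
Sum = 47.091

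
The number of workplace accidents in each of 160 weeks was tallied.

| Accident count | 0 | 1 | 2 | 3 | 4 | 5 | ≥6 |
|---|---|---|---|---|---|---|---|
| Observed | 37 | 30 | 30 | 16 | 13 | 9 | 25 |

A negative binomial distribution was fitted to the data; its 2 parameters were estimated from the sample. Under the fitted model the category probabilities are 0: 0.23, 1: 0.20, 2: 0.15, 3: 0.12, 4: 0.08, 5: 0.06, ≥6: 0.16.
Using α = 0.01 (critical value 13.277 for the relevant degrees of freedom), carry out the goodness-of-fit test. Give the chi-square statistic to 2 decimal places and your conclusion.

2.21; do not reject

Expected counts E_i = n·p_i: 160×0.23 = 36.8, 160×0.20 = 32, 160×0.15 = 24, 160×0.12 = 19.2, 160×0.08 = 12.8, 160×0.06 = 9.6, 160×0.16 = 25.6.
0: (37 − 36.8)²/36.8 = 0.04/36.8 = 0.001
1: (30 − 32)²/32 = 4/32 = 0.125
2: (30 − 24)²/24 = 36/24 = 1.500
3: (16 − 19.2)²/19.2 = 10.24/19.2 = 0.533
4: (13 − 12.8)²/12.8 = 0.04/12.8 = 0.003
5: (9 − 9.6)²/9.6 = 0.36/9.6 = 0.038
≥6: (25 − 25.6)²/25.6 = 0.36/25.6 = 0.014
Sum = 2.21
df = 4. Since 2.21 < 13.277, we do not reject H₀.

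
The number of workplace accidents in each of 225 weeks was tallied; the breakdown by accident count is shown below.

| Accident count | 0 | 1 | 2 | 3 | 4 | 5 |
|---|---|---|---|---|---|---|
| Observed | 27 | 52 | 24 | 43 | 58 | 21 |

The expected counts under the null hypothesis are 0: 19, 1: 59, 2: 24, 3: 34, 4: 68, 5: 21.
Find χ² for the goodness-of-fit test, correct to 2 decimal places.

8.05

χ² = (27−19)²/19 + (52−59)²/59 + (24−24)²/24 + (43−34)²/34 + (58−68)²/68 + (21−21)²/21
   = 3.368 + 0.831 + 0.000 + 2.382 + 1.471 + 0.000
Sum = 8.05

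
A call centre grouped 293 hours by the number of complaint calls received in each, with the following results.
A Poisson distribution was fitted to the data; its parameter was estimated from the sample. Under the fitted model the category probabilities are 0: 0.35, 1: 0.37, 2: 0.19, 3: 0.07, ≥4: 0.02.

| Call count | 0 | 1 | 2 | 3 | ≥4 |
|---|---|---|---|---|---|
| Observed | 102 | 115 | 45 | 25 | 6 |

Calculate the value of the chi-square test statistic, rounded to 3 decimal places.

Expected counts E_i = n·p_i: 293×0.35 = 102.55, 293×0.37 = 108.41, 293×0.19 = 55.67, 293×0.07 = 20.51, 293×0.02 = 5.86.
cat         O        E   (O−E)²/E
0         102   102.55     0.0029
1         115   108.41     0.4006
2          45    55.67     2.0451
3          25    20.51     0.9829
≥4          6     5.86     0.0033
Sum = 3.435

3.435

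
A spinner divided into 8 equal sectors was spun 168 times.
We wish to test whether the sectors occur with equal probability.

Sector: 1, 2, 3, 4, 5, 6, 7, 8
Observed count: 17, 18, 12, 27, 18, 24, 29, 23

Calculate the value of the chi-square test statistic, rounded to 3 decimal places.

Expected count for each of the 8 categories: 168/8 = 21.
cat         O        E   (O−E)²/E
1          17       21     0.7619
2          18       21     0.4286
3          12       21     3.8571
4          27       21     1.7143
5          18       21     0.4286
6          24       21     0.4286
7          29       21     3.0476
8          23       21     0.1905
Sum = 10.857

10.857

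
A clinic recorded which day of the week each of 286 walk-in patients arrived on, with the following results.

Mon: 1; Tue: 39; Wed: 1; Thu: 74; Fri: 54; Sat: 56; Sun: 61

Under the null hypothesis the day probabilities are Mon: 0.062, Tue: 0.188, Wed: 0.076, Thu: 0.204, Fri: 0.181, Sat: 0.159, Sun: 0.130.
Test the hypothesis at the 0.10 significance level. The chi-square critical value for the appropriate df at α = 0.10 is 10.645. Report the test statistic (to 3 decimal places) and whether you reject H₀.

Expected counts E_i = n·p_i: 286×0.062 = 17.732, 286×0.188 = 53.768, 286×0.076 = 21.736, 286×0.204 = 58.344, 286×0.181 = 51.766, 286×0.159 = 45.474, 286×0.130 = 37.18.
Mon: (1 − 17.732)²/17.732 = 279.959824/17.732 = 15.7884
Tue: (39 − 53.768)²/53.768 = 218.093824/53.768 = 4.0562
Wed: (1 − 21.736)²/21.736 = 429.981696/21.736 = 19.7820
Thu: (74 − 58.344)²/58.344 = 245.110336/58.344 = 4.2011
Fri: (54 − 51.766)²/51.766 = 4.990756/51.766 = 0.0964
Sat: (56 − 45.474)²/45.474 = 110.796676/45.474 = 2.4365
Sun: (61 − 37.18)²/37.18 = 567.3924/37.18 = 15.2607
Sum = 61.621
df = 6. Since 61.621 > 10.645, we reject H₀.

61.621; reject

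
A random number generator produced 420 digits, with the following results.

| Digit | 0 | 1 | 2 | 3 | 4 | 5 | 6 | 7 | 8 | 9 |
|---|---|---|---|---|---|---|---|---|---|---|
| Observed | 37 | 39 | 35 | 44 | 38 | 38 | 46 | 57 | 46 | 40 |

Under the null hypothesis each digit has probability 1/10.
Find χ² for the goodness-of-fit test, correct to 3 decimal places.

9.048

Expected count for each of the 10 categories: 420/10 = 42.
cat         O        E   (O−E)²/E
0          37       42     0.5952
1          39       42     0.2143
2          35       42     1.1667
3          44       42     0.0952
4          38       42     0.3810
5          38       42     0.3810
6          46       42     0.3810
7          57       42     5.3571
8          46       42     0.3810
9          40       42     0.0952
Sum = 9.048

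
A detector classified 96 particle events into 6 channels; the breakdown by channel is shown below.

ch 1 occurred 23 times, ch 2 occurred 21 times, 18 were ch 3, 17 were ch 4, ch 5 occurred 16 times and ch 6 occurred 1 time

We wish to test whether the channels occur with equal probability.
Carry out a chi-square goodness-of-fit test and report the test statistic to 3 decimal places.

Expected count for each of the 6 categories: 96/6 = 16.
χ² = (23−16)²/16 + (21−16)²/16 + (18−16)²/16 + (17−16)²/16 + (16−16)²/16 + (1−16)²/16
   = 3.0625 + 1.5625 + 0.2500 + 0.0625 + 0.0000 + 14.0625
Sum = 19.000

19.000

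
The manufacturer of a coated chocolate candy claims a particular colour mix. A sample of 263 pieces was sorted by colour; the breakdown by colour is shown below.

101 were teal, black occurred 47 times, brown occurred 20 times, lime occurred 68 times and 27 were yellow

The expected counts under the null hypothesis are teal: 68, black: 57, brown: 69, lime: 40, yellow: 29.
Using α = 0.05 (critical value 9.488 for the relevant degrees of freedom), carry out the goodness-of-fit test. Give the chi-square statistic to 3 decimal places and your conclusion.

χ² = (101−68)²/68 + (47−57)²/57 + (20−69)²/69 + (68−40)²/40 + (27−29)²/29
   = 16.0147 + 1.7544 + 34.7971 + 19.6000 + 0.1379
Sum = 72.304
df = 4. Since 72.304 > 9.488, we reject H₀.

72.304; reject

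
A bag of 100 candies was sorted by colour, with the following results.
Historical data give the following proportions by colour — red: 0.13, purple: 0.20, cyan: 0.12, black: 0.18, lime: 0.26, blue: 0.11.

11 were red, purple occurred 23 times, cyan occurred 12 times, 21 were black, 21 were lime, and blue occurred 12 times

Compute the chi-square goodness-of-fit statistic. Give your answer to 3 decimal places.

2.310

Expected counts E_i = n·p_i: 100×0.13 = 13, 100×0.20 = 20, 100×0.12 = 12, 100×0.18 = 18, 100×0.26 = 26, 100×0.11 = 11.
red: (11 − 13)²/13 = 4/13 = 0.3077
purple: (23 − 20)²/20 = 9/20 = 0.4500
cyan: (12 − 12)²/12 = 0/12 = 0.0000
black: (21 − 18)²/18 = 9/18 = 0.5000
lime: (21 − 26)²/26 = 25/26 = 0.9615
blue: (12 − 11)²/11 = 1/11 = 0.0909
Sum = 2.310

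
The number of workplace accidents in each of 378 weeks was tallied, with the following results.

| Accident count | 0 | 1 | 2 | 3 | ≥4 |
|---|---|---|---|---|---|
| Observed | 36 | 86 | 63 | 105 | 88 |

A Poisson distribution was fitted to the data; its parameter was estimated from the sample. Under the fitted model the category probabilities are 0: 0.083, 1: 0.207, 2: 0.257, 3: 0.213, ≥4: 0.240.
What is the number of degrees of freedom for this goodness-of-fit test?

3

There are k = 5 categories and 1 parameter estimated from the data, so df = 5 − 1 − 1 = 3.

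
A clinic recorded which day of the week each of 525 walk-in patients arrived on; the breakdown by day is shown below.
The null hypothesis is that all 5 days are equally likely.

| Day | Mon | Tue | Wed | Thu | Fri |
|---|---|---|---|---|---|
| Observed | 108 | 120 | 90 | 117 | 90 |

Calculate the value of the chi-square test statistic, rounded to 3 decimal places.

7.886

Expected count for each of the 5 categories: 525/5 = 105.
χ² = (108−105)²/105 + (120−105)²/105 + (90−105)²/105 + (117−105)²/105 + (90−105)²/105
   = 0.0857 + 2.1429 + 2.1429 + 1.3714 + 2.1429
Sum = 7.886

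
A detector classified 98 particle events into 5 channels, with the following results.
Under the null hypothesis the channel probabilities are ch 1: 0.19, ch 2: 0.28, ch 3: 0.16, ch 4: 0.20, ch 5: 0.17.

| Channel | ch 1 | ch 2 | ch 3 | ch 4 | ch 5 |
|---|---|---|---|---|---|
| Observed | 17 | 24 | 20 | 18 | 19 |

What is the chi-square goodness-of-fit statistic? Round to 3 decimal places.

Expected counts E_i = n·p_i: 98×0.19 = 18.62, 98×0.28 = 27.44, 98×0.16 = 15.68, 98×0.20 = 19.6, 98×0.17 = 16.66.
ch 1: (17 − 18.62)²/18.62 = 2.6244/18.62 = 0.1409
ch 2: (24 − 27.44)²/27.44 = 11.8336/27.44 = 0.4313
ch 3: (20 − 15.68)²/15.68 = 18.6624/15.68 = 1.1902
ch 4: (18 − 19.6)²/19.6 = 2.56/19.6 = 0.1306
ch 5: (19 − 16.66)²/16.66 = 5.4756/16.66 = 0.3287
Sum = 2.222

2.222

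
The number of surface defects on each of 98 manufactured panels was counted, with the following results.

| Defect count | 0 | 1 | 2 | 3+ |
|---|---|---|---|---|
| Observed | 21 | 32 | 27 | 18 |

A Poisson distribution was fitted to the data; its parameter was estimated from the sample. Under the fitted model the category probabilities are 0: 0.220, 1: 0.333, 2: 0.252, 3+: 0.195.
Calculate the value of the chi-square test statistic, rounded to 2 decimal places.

Expected counts E_i = n·p_i: 98×0.220 = 21.56, 98×0.333 = 32.634, 98×0.252 = 24.696, 98×0.195 = 19.11.
cat         O        E   (O−E)²/E
0          21    21.56      0.015
1          32   32.634      0.012
2          27   24.696      0.215
3+         18    19.11      0.064
Sum = 0.31

0.31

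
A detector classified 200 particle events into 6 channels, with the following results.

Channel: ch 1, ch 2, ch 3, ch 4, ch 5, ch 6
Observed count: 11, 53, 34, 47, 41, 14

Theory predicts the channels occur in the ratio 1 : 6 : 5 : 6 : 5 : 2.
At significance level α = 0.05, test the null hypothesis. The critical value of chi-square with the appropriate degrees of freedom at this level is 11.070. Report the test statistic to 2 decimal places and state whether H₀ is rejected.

Ratio total = 25. Expected counts: 200×1/25 = 8, 200×6/25 = 48, 200×5/25 = 40, 200×6/25 = 48, 200×5/25 = 40, 200×2/25 = 16.
cat         O        E   (O−E)²/E
ch 1       11        8      1.125
ch 2       53       48      0.521
ch 3       34       40      0.900
ch 4       47       48      0.021
ch 5       41       40      0.025
ch 6       14       16      0.250
Sum = 2.84
df = 5. Since 2.84 < 11.070, we do not reject H₀.

2.84; do not reject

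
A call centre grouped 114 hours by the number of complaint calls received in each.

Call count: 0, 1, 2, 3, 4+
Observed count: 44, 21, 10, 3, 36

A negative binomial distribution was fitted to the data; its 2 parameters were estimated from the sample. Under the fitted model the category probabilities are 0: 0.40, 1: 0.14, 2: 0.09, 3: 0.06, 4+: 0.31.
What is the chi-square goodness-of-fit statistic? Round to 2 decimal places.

3.82

Expected counts E_i = n·p_i: 114×0.40 = 45.6, 114×0.14 = 15.96, 114×0.09 = 10.26, 114×0.06 = 6.84, 114×0.31 = 35.34.
χ² = (44−45.6)²/45.6 + (21−15.96)²/15.96 + (10−10.26)²/10.26 + (3−6.84)²/6.84 + (36−35.34)²/35.34
   = 0.056 + 1.592 + 0.007 + 2.156 + 0.012
Sum = 3.82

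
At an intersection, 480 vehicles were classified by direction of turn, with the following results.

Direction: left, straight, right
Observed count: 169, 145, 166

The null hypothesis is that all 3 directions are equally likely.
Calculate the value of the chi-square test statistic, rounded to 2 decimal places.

2.14

Expected count for each of the 3 categories: 480/3 = 160.
cat           O        E   (O−E)²/E
left        169      160      0.506
straight    145      160      1.406
right       166      160      0.225
Sum = 2.14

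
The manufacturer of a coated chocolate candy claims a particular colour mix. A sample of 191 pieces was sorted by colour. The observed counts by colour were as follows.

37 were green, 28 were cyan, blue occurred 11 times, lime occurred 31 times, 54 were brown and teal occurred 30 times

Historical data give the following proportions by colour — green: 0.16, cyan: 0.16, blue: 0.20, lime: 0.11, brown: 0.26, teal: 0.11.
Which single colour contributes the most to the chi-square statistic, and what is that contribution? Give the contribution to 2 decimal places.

blue, 19.37

Expected counts E_i = n·p_i: 191×0.16 = 30.56, 191×0.16 = 30.56, 191×0.20 = 38.2, 191×0.11 = 21.01, 191×0.26 = 49.66, 191×0.11 = 21.01.
cat         O        E   (O−E)²/E
green      37    30.56      1.357
cyan       28    30.56      0.214
blue       11     38.2     19.368
lime       31    21.01      4.750
brown      54    49.66      0.379
teal       30    21.01      3.847
The largest term is for blue: 19.37.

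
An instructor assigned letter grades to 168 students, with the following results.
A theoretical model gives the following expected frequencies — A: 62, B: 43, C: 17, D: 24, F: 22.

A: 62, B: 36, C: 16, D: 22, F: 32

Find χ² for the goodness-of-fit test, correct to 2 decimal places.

5.91

χ² = (62−62)²/62 + (36−43)²/43 + (16−17)²/17 + (22−24)²/24 + (32−22)²/22
   = 0.000 + 1.140 + 0.059 + 0.167 + 4.545
Sum = 5.91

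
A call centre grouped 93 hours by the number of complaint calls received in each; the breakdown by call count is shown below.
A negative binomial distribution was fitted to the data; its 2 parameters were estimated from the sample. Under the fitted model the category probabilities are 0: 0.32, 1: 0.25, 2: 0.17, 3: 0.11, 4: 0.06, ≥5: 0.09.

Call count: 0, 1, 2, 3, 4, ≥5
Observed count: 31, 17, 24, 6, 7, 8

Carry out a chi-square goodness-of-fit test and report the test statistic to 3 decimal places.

Expected counts E_i = n·p_i: 93×0.32 = 29.76, 93×0.25 = 23.25, 93×0.17 = 15.81, 93×0.11 = 10.23, 93×0.06 = 5.58, 93×0.09 = 8.37.
0: (31 − 29.76)²/29.76 = 1.5376/29.76 = 0.0517
1: (17 − 23.25)²/23.25 = 39.0625/23.25 = 1.6801
2: (24 − 15.81)²/15.81 = 67.0761/15.81 = 4.2426
3: (6 − 10.23)²/10.23 = 17.8929/10.23 = 1.7491
4: (7 − 5.58)²/5.58 = 2.0164/5.58 = 0.3614
≥5: (8 − 8.37)²/8.37 = 0.1369/8.37 = 0.0164
Sum = 8.101

8.101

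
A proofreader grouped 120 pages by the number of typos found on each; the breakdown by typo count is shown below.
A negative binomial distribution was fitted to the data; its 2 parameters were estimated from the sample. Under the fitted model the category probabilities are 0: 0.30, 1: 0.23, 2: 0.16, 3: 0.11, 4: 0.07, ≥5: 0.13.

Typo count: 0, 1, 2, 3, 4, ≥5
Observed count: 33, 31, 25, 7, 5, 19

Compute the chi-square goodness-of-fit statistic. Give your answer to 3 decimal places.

7.450

Expected counts E_i = n·p_i: 120×0.30 = 36, 120×0.23 = 27.6, 120×0.16 = 19.2, 120×0.11 = 13.2, 120×0.07 = 8.4, 120×0.13 = 15.6.
cat         O        E   (O−E)²/E
0          33       36     0.2500
1          31     27.6     0.4188
2          25     19.2     1.7521
3           7     13.2     2.9121
4           5      8.4     1.3762
≥5         19     15.6     0.7410
Sum = 7.450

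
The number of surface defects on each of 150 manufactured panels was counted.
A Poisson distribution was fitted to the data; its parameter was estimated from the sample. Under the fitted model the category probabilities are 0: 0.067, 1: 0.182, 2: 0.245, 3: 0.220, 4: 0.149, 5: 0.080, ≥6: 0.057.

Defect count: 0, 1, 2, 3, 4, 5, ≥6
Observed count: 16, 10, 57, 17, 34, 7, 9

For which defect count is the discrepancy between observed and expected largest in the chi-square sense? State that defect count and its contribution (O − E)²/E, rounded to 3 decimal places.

2, 11.158

Expected counts E_i = n·p_i: 150×0.067 = 10.05, 150×0.182 = 27.3, 150×0.245 = 36.75, 150×0.220 = 33, 150×0.149 = 22.35, 150×0.080 = 12, 150×0.057 = 8.55.
cat         O        E   (O−E)²/E
0          16    10.05     3.5226
1          10     27.3    10.9630
2          57    36.75    11.1582
3          17       33     7.7576
4          34    22.35     6.0726
5           7       12     2.0833
≥6          9     8.55     0.0237
The largest term is for 2: 11.158.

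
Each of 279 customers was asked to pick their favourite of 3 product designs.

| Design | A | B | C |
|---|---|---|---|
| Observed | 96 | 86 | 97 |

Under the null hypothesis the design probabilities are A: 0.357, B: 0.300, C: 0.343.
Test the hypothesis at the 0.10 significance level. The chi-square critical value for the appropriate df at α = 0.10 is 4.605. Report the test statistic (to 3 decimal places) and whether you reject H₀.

0.211; do not reject

Expected counts E_i = n·p_i: 279×0.357 = 99.603, 279×0.300 = 83.7, 279×0.343 = 95.697.
χ² = (96−99.603)²/99.603 + (86−83.7)²/83.7 + (97−95.697)²/95.697
   = 0.1303 + 0.0632 + 0.0177
Sum = 0.211
df = 2. Since 0.211 < 4.605, we do not reject H₀.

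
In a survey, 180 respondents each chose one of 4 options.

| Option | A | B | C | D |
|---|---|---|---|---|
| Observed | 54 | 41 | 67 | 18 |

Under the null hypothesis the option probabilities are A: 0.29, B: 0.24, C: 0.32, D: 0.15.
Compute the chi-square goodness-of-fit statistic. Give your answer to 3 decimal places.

Expected counts E_i = n·p_i: 180×0.29 = 52.2, 180×0.24 = 43.2, 180×0.32 = 57.6, 180×0.15 = 27.
χ² = (54−52.2)²/52.2 + (41−43.2)²/43.2 + (67−57.6)²/57.6 + (18−27)²/27
   = 0.0621 + 0.1120 + 1.5340 + 3.0000
Sum = 4.708

4.708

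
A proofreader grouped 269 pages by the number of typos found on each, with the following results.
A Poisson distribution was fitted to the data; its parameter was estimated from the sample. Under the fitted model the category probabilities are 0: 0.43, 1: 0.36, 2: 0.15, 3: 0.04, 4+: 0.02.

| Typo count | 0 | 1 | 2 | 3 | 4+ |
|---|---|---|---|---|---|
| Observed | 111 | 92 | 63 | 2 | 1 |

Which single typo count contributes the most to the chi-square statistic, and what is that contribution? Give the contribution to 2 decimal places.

2, 12.71

Expected counts E_i = n·p_i: 269×0.43 = 115.67, 269×0.36 = 96.84, 269×0.15 = 40.35, 269×0.04 = 10.76, 269×0.02 = 5.38.
0: (111 − 115.67)²/115.67 = 21.8089/115.67 = 0.189
1: (92 − 96.84)²/96.84 = 23.4256/96.84 = 0.242
2: (63 − 40.35)²/40.35 = 513.0225/40.35 = 12.714
3: (2 − 10.76)²/10.76 = 76.7376/10.76 = 7.132
4+: (1 − 5.38)²/5.38 = 19.1844/5.38 = 3.566
The largest term is for 2: 12.71.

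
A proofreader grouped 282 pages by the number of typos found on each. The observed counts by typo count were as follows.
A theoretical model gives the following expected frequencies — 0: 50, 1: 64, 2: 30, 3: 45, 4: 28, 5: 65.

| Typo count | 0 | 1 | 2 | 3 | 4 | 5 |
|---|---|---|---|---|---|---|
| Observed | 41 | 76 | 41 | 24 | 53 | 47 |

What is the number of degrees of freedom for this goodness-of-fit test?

There are k = 6 categories and no parameters were estimated from the data, so df = 6 − 1 = 5.

5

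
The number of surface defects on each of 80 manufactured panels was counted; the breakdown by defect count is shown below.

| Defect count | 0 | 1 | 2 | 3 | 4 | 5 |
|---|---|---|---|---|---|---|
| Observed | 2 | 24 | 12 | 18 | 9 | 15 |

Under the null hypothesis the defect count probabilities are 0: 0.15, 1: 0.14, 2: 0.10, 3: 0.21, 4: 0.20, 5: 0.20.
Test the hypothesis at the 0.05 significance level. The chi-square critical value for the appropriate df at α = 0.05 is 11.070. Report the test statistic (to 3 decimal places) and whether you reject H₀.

28.173; reject

Expected counts E_i = n·p_i: 80×0.15 = 12, 80×0.14 = 11.2, 80×0.10 = 8, 80×0.21 = 16.8, 80×0.20 = 16, 80×0.20 = 16.
0: (2 − 12)²/12 = 100/12 = 8.3333
1: (24 − 11.2)²/11.2 = 163.84/11.2 = 14.6286
2: (12 − 8)²/8 = 16/8 = 2.0000
3: (18 − 16.8)²/16.8 = 1.44/16.8 = 0.0857
4: (9 − 16)²/16 = 49/16 = 3.0625
5: (15 − 16)²/16 = 1/16 = 0.0625
Sum = 28.173
df = 5. Since 28.173 > 11.070, we reject H₀.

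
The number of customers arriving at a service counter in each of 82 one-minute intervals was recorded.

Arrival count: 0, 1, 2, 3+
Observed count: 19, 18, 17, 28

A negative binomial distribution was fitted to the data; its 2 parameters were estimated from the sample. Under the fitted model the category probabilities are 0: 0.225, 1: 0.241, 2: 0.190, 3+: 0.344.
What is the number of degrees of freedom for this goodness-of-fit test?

1

There are k = 4 categories and 2 parameters estimated from the data, so df = 4 − 1 − 2 = 1.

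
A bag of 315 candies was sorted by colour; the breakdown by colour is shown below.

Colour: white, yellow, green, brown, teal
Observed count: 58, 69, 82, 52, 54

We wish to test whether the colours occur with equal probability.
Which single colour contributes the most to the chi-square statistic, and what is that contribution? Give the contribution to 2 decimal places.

Under H₀ each category has probability 1/5, so each expected count is 315/5 = 63.
χ² = (58−63)²/63 + (69−63)²/63 + (82−63)²/63 + (52−63)²/63 + (54−63)²/63
   = 0.397 + 0.571 + 5.730 + 1.921 + 1.286
The largest term is for green: 5.73.

green, 5.73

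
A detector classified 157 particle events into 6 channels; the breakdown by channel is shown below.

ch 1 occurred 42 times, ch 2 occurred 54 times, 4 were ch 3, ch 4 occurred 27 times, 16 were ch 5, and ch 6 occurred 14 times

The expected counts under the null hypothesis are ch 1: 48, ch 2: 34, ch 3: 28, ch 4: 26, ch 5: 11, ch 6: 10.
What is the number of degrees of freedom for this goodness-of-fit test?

There are k = 6 categories and no parameters were estimated from the data, so df = 6 − 1 = 5.

5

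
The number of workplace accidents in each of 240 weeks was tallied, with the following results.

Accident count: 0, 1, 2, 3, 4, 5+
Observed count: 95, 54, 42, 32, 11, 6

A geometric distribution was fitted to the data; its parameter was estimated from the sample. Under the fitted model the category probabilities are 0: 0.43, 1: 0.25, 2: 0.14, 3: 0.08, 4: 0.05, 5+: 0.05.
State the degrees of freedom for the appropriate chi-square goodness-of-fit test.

There are k = 6 categories and 1 parameter estimated from the data, so df = 6 − 1 − 1 = 4.

4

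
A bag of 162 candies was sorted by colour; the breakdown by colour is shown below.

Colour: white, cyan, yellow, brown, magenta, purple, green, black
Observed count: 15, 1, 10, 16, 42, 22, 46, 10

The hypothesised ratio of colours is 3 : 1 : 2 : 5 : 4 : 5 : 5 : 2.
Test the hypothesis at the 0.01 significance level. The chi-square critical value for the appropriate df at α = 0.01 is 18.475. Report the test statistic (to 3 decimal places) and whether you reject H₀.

Ratio total = 27. Expected counts: 162×3/27 = 18, 162×1/27 = 6, 162×2/27 = 12, 162×5/27 = 30, 162×4/27 = 24, 162×5/27 = 30, 162×5/27 = 30, 162×2/27 = 12.
χ² = (15−18)²/18 + (1−6)²/6 + (10−12)²/12 + (16−30)²/30 + (42−24)²/24 + (22−30)²/30 + (46−30)²/30 + (10−12)²/12
   = 0.5000 + 4.1667 + 0.3333 + 6.5333 + 13.5000 + 2.1333 + 8.5333 + 0.3333
Sum = 36.033
df = 7. Since 36.033 > 18.475, we reject H₀.

36.033; reject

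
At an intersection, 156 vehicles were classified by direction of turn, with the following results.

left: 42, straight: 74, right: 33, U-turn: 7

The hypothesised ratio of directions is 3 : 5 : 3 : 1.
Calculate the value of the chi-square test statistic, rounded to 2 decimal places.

5.17

Ratio total = 12. Expected counts: 156×3/12 = 39, 156×5/12 = 65, 156×3/12 = 39, 156×1/12 = 13.
cat           O        E   (O−E)²/E
left         42       39      0.231
straight     74       65      1.246
right        33       39      0.923
U-turn        7       13      2.769
Sum = 5.17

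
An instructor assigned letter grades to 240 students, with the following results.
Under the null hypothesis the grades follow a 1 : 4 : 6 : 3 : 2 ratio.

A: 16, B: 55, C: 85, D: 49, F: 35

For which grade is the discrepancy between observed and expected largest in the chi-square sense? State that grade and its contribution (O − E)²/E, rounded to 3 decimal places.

Ratio total = 16. Expected counts: 240×1/16 = 15, 240×4/16 = 60, 240×6/16 = 90, 240×3/16 = 45, 240×2/16 = 30.
cat         O        E   (O−E)²/E
A          16       15     0.0667
B          55       60     0.4167
C          85       90     0.2778
D          49       45     0.3556
F          35       30     0.8333
The largest term is for F: 0.833.

F, 0.833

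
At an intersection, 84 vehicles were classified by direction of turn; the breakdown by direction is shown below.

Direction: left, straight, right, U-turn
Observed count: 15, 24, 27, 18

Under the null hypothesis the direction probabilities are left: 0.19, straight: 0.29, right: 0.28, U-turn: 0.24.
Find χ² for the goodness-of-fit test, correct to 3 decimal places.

0.809

Expected counts E_i = n·p_i: 84×0.19 = 15.96, 84×0.29 = 24.36, 84×0.28 = 23.52, 84×0.24 = 20.16.
χ² = (15−15.96)²/15.96 + (24−24.36)²/24.36 + (27−23.52)²/23.52 + (18−20.16)²/20.16
   = 0.0577 + 0.0053 + 0.5149 + 0.2314
Sum = 0.809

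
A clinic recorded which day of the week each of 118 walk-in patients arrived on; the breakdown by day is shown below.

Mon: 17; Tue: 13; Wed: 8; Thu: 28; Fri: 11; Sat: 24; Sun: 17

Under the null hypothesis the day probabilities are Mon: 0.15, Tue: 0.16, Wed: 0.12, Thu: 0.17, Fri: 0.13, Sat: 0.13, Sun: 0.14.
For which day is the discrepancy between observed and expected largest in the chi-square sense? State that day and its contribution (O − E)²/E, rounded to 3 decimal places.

Expected counts E_i = n·p_i: 118×0.15 = 17.7, 118×0.16 = 18.88, 118×0.12 = 14.16, 118×0.17 = 20.06, 118×0.13 = 15.34, 118×0.13 = 15.34, 118×0.14 = 16.52.
Mon: (17 − 17.7)²/17.7 = 0.49/17.7 = 0.0277
Tue: (13 − 18.88)²/18.88 = 34.5744/18.88 = 1.8313
Wed: (8 − 14.16)²/14.16 = 37.9456/14.16 = 2.6798
Thu: (28 − 20.06)²/20.06 = 63.0436/20.06 = 3.1428
Fri: (11 − 15.34)²/15.34 = 18.8356/15.34 = 1.2279
Sat: (24 − 15.34)²/15.34 = 74.9956/15.34 = 4.8889
Sun: (17 − 16.52)²/16.52 = 0.2304/16.52 = 0.0139
The largest term is for Sat: 4.889.

Sat, 4.889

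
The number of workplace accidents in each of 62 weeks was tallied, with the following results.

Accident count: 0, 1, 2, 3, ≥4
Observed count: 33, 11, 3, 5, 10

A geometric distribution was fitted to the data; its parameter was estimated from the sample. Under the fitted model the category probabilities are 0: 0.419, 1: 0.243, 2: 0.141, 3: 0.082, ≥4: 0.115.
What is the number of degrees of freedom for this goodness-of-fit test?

There are k = 5 categories and 1 parameter estimated from the data, so df = 5 − 1 − 1 = 3.

3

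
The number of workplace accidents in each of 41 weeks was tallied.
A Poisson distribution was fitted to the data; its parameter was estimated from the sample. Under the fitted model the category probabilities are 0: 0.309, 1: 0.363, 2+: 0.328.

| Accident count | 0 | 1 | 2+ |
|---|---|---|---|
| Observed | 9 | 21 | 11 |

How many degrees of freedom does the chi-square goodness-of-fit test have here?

There are k = 3 categories and 1 parameter estimated from the data, so df = 3 − 1 − 1 = 1.

1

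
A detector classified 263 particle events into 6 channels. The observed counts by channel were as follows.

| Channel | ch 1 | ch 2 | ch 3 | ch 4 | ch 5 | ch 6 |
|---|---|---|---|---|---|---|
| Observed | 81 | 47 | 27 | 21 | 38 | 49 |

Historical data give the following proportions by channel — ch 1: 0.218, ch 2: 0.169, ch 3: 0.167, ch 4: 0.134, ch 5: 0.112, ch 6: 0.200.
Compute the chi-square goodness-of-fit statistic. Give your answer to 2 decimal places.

Expected counts E_i = n·p_i: 263×0.218 = 57.334, 263×0.169 = 44.447, 263×0.167 = 43.921, 263×0.134 = 35.242, 263×0.112 = 29.456, 263×0.200 = 52.6.
ch 1: (81 − 57.334)²/57.334 = 560.079556/57.334 = 9.769
ch 2: (47 − 44.447)²/44.447 = 6.517809/44.447 = 0.147
ch 3: (27 − 43.921)²/43.921 = 286.320241/43.921 = 6.519
ch 4: (21 − 35.242)²/35.242 = 202.834564/35.242 = 5.755
ch 5: (38 − 29.456)²/29.456 = 72.999936/29.456 = 2.478
ch 6: (49 − 52.6)²/52.6 = 12.96/52.6 = 0.246
Sum = 24.91

24.91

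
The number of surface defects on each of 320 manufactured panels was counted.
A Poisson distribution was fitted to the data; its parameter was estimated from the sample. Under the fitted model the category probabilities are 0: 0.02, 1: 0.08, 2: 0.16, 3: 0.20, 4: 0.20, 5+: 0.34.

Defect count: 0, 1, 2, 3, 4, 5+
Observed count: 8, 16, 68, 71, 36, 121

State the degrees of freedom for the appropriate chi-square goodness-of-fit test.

4

There are k = 6 categories and 1 parameter estimated from the data, so df = 6 − 1 − 1 = 4.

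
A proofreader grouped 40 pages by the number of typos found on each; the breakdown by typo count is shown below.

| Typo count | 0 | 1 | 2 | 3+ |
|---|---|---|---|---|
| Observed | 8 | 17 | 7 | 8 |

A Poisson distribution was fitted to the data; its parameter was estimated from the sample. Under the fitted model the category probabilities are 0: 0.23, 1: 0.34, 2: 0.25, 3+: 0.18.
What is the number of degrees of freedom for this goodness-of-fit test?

There are k = 4 categories and 1 parameter estimated from the data, so df = 4 − 1 − 1 = 2.

2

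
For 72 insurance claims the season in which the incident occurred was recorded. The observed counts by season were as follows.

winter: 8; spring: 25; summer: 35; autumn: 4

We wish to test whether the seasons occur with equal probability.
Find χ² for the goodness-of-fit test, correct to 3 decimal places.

35.222

Under H₀ each category has probability 1/4, so each expected count is 72/4 = 18.
winter: (8 − 18)²/18 = 100/18 = 5.5556
spring: (25 − 18)²/18 = 49/18 = 2.7222
summer: (35 − 18)²/18 = 289/18 = 16.0556
autumn: (4 − 18)²/18 = 196/18 = 10.8889
Sum = 35.222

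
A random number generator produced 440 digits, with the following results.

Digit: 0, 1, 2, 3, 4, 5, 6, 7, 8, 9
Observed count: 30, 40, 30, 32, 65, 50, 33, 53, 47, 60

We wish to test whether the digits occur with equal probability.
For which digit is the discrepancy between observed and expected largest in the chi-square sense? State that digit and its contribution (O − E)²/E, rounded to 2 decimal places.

Expected count for each of the 10 categories: 440/10 = 44.
cat         O        E   (O−E)²/E
0          30       44      4.455
1          40       44      0.364
2          30       44      4.455
3          32       44      3.273
4          65       44     10.023
5          50       44      0.818
6          33       44      2.750
7          53       44      1.841
8          47       44      0.205
9          60       44      5.818
The largest term is for 4: 10.02.

4, 10.02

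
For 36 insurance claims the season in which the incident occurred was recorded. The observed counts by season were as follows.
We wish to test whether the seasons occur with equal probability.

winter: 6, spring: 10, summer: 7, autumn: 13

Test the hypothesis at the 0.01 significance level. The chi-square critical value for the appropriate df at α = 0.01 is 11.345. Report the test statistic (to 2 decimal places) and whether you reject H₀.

3.33; do not reject

Expected count for each of the 4 categories: 36/4 = 9.
winter: (6 − 9)²/9 = 9/9 = 1.000
spring: (10 − 9)²/9 = 1/9 = 0.111
summer: (7 − 9)²/9 = 4/9 = 0.444
autumn: (13 − 9)²/9 = 16/9 = 1.778
Sum = 3.33
df = 3. Since 3.33 < 11.345, we do not reject H₀.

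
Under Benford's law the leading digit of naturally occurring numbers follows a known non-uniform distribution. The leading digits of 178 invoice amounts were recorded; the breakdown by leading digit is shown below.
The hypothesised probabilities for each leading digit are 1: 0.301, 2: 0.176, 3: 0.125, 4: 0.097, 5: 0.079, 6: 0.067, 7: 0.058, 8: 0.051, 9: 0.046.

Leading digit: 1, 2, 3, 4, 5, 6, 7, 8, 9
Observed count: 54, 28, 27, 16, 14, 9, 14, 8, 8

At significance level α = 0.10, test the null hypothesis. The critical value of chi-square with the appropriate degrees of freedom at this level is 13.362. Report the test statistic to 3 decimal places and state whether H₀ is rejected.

Expected counts E_i = n·p_i: 178×0.301 = 53.578, 178×0.176 = 31.328, 178×0.125 = 22.25, 178×0.097 = 17.266, 178×0.079 = 14.062, 178×0.067 = 11.926, 178×0.058 = 10.324, 178×0.051 = 9.078, 178×0.046 = 8.188.
χ² = (54−53.578)²/53.578 + (28−31.328)²/31.328 + (27−22.25)²/22.25 + (16−17.266)²/17.266 + (14−14.062)²/14.062 + (9−11.926)²/11.926 + (14−10.324)²/10.324 + (8−9.078)²/9.078 + (8−8.188)²/8.188
   = 0.0033 + 0.3535 + 1.0140 + 0.0928 + 0.0003 + 0.7179 + 1.3089 + 0.1280 + 0.0043
Sum = 3.623
df = 8. Since 3.623 < 13.362, we do not reject H₀.

3.623; do not reject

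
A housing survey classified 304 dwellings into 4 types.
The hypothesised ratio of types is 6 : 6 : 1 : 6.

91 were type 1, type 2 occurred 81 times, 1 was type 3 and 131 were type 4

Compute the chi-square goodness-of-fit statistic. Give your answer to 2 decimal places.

Ratio total = 19. Expected counts: 304×6/19 = 96, 304×6/19 = 96, 304×1/19 = 16, 304×6/19 = 96.
cat         O        E   (O−E)²/E
type 1     91       96      0.260
type 2     81       96      2.344
type 3      1       16     14.063
type 4    131       96     12.760
Sum = 29.43

29.43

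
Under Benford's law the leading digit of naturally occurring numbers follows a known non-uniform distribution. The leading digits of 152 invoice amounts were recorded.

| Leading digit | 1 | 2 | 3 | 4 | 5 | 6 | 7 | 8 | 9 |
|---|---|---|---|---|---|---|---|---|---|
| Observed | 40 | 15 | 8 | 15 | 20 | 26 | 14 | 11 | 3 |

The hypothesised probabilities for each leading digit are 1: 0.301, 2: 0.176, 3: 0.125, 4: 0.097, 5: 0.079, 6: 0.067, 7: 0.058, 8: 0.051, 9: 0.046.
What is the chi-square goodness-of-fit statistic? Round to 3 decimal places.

Expected counts E_i = n·p_i: 152×0.301 = 45.752, 152×0.176 = 26.752, 152×0.125 = 19, 152×0.097 = 14.744, 152×0.079 = 12.008, 152×0.067 = 10.184, 152×0.058 = 8.816, 152×0.051 = 7.752, 152×0.046 = 6.992.
cat         O        E   (O−E)²/E
1          40   45.752     0.7231
2          15   26.752     5.1626
3           8       19     6.3684
4          15   14.744     0.0044
5          20   12.008     5.3191
6          26   10.184    24.5626
7          14    8.816     3.0483
8          11    7.752     1.3609
9           3    6.992     2.2792
Sum = 48.829

48.829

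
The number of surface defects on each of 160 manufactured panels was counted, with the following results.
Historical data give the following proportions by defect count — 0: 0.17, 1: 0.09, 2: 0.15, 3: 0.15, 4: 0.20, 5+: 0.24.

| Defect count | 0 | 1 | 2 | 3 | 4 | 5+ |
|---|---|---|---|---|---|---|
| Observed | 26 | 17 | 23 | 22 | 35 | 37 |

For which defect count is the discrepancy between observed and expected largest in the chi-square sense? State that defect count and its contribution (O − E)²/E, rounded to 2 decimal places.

1, 0.47

Expected counts E_i = n·p_i: 160×0.17 = 27.2, 160×0.09 = 14.4, 160×0.15 = 24, 160×0.15 = 24, 160×0.20 = 32, 160×0.24 = 38.4.
0: (26 − 27.2)²/27.2 = 1.44/27.2 = 0.053
1: (17 − 14.4)²/14.4 = 6.76/14.4 = 0.469
2: (23 − 24)²/24 = 1/24 = 0.042
3: (22 − 24)²/24 = 4/24 = 0.167
4: (35 − 32)²/32 = 9/32 = 0.281
5+: (37 − 38.4)²/38.4 = 1.96/38.4 = 0.051
The largest term is for 1: 0.47.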